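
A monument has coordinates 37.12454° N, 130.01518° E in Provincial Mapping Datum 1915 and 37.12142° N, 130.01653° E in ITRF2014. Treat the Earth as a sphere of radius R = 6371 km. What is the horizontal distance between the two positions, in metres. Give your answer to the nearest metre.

367 m

Δφ = 37.12142° − 37.12454° = -0.00312°; Δλ = 130.01653° − 130.01518° = +0.00135°.
1° along a meridian = πR/180 = 111195 m.
ΔN = Δφ × 111195 = -346.9 m; ΔE = Δλ × 111195 × cos(37.12454°) = +0.00135 × 111195 × 0.797325 = 119.7 m.
Distance = √(ΔE² + ΔN²) = √(119.7² + (-346.9)²) = 367.0 m.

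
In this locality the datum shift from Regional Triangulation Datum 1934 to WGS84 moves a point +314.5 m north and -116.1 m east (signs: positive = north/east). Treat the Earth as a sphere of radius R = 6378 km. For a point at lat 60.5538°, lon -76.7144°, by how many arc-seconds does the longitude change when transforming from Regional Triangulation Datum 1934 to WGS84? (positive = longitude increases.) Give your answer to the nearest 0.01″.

At latitude 60.5538°, cos φ = 0.491606.
One radian of longitude at latitude φ spans R cos φ, so Δλ = ΔE / (R cos φ) = -116.1 / (6378000 × 0.491606) = -3.7028e-05 rad = -7.638″.

Δλ = -7.64″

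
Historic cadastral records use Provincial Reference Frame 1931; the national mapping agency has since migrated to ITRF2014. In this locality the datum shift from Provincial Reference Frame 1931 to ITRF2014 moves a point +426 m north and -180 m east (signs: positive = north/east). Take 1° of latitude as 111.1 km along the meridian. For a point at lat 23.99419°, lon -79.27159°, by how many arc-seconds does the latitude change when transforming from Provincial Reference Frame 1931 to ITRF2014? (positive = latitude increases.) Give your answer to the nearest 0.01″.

Δφ = 13.80″

1° of latitude = 111.1 km, so Δφ = 426.0 / 111100 = 0.0038344° = 13.804″.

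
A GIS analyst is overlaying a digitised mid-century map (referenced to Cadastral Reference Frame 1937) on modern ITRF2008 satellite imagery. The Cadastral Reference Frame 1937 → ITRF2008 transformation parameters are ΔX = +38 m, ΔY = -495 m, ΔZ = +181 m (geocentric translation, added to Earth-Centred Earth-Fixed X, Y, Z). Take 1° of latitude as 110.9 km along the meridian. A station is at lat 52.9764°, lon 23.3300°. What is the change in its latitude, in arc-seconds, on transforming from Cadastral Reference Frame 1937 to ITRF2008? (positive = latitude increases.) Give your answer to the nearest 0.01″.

sin φ = 0.798388, cos φ = 0.602144, sin λ = 0.396026, cos λ = 0.918239.
North component: ΔN = −sin φ cos λ·ΔX − sin φ sin λ·ΔY + cos φ·ΔZ = −(0.798388)(0.918239)(38) − (0.798388)(0.396026)(-495) + (0.602144)(181) = 237.64 m.
1° of latitude spans 110900 m, so Δφ = 237.64 / 110900 × 3600 = 7.714″.

Δφ = 7.71″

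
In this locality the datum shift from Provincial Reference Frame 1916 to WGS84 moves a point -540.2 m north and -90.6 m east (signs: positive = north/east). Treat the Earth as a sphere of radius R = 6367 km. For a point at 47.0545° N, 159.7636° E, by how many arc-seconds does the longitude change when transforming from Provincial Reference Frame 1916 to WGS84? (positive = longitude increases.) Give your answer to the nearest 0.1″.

Δλ = -4.3″

At latitude 47.0545°, cos φ = 0.681302.
One radian of longitude at latitude φ spans R cos φ, so Δλ = ΔE / (R cos φ) = -90.6 / (6367000 × 0.681302) = -2.0886e-05 rad = -4.308″.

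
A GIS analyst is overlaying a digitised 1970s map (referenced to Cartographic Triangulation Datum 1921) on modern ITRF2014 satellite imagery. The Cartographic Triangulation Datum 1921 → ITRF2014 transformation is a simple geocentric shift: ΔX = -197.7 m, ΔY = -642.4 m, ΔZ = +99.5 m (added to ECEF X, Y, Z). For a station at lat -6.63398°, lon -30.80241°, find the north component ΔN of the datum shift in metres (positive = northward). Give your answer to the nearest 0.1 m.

ΔN = 117.2 m

At φ = -6.63398°, λ = -30.80241°: sin φ = -0.115526, cos φ = 0.993304, sin λ = -0.512079, cos λ = 0.858938.
ΔN = −sin φ cos λ·ΔX − sin φ sin λ·ΔY + cos φ·ΔZ = −(-0.115526)(0.858938)(-197.7) − (-0.115526)(-0.512079)(-642.4) + (0.993304)(99.5) = 117.22 m.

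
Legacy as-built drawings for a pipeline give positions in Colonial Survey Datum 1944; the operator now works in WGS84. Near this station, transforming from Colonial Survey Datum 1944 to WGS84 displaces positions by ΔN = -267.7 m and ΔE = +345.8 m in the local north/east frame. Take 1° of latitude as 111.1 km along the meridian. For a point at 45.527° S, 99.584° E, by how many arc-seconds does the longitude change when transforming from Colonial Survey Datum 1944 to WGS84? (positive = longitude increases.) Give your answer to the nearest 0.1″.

Δλ = 16.0″

At latitude -45.527°, cos φ = 0.700573.
1° of longitude at this latitude = 111.1 × cos φ = 77.83 km, so Δλ = 345.8 / 77833.7 = 0.0044428° = 15.994″.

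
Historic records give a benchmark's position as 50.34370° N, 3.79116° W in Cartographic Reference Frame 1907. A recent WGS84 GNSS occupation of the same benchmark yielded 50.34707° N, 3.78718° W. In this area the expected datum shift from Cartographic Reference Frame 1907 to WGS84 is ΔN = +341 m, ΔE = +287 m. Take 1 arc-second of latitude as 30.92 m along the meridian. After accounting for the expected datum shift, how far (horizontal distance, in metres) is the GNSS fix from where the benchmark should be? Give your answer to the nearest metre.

Observed coordinate differences: Δφ = +0.00337°, Δλ = +0.00398°.
Converting to metres (1° lat = 111312 m, cos φ = 0.638181): observed ΔN = 375.1 m, observed ΔE = 282.7 m.
Subtracting the expected shift leaves a residual of 375.1 − (341) = 34.1 m north and 282.7 − (287) = -4.3 m east.
Residual distance = √(34.1² + (-4.3)²) = 34.4 m.

34 m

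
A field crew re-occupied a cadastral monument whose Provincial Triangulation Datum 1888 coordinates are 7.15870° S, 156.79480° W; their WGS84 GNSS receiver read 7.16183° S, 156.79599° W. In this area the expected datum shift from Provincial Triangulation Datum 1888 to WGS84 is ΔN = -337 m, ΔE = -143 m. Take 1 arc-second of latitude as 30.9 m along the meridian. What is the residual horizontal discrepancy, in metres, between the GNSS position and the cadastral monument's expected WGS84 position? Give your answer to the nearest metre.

Observed coordinate differences: Δφ = -0.00313°, Δλ = -0.00119°.
Converting to metres (1° lat = 111240 m, cos φ = 0.992205): observed ΔN = -348.2 m, observed ΔE = -131.3 m.
Subtracting the expected shift leaves a residual of -348.2 − (-337) = -11.2 m north and -131.3 − (-143) = 11.7 m east.
Residual distance = √((-11.2)² + 11.7²) = 16.2 m.

16 m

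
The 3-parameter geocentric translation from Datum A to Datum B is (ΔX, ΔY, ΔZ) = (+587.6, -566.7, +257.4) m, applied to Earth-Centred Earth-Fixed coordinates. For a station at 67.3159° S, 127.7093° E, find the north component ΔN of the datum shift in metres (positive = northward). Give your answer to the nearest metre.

ΔN = -646 m

The local north axis is (−sin φ cos λ, −sin φ sin λ, cos φ), giving ΔN = -331.607 − 413.650 + 99.266 = -645.99 m.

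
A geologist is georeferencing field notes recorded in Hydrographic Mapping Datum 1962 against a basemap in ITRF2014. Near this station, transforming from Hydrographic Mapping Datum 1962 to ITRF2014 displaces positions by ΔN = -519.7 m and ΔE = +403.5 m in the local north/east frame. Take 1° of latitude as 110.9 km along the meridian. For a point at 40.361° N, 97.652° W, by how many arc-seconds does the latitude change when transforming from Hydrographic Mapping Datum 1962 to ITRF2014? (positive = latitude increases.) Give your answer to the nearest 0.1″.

Δφ = -16.9″

1° of latitude = 110.9 km, so Δφ = -519.7 / 110900 = -0.0046862° = -16.870″.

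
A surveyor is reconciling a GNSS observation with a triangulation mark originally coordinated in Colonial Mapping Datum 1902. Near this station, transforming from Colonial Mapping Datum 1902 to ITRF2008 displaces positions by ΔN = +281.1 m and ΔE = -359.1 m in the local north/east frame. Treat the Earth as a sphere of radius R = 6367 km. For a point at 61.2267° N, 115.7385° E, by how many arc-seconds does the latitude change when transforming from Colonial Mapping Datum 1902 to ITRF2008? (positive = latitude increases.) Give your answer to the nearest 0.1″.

On a sphere of radius R, 1 rad of latitude = R, so Δφ = ΔN / R = 281.1 / 6367000 = 4.4150e-05 rad = 9.106″.

Δφ = 9.1″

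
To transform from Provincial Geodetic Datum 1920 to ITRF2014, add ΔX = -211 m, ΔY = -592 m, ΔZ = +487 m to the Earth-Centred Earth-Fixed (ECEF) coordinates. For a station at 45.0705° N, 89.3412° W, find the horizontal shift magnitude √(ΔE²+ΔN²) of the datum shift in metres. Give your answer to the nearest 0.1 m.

At φ = 45.0705°, λ = -89.3412°: sin φ = 0.707976, cos φ = 0.706236, sin λ = -0.999934, cos λ = 0.011498.
ΔE = −sin λ·ΔX + cos λ·ΔY = −(-0.999934)·(-211) + (0.011498)·(-592) = -217.79 m.
ΔN = −sin φ cos λ·ΔX − sin φ sin λ·ΔY + cos φ·ΔZ = −(0.707976)(0.011498)(-211) − (0.707976)(-0.999934)(-592) + (0.706236)(487) = -73.44 m.
Horizontal magnitude = √(ΔE² + ΔN²) = √((-217.79)² + (-73.44)²) = 229.84 m.

229.8 m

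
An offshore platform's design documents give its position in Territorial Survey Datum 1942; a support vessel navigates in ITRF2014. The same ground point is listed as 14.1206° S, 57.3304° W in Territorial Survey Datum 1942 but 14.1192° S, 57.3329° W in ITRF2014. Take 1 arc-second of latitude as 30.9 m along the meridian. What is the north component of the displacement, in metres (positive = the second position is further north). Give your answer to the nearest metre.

ΔN = 156 m

Δφ = -14.1192° − -14.1206° = +0.0014°; Δλ = -57.3329° − -57.3304° = -0.0025°.
1° of latitude = 3600 × 30.90 = 111240 m.
ΔN = Δφ × 111240 = 155.7 m; ΔE = Δλ × 111240 × cos(-14.1206°) = -0.0025 × 111240 × 0.969784 = -269.7 m.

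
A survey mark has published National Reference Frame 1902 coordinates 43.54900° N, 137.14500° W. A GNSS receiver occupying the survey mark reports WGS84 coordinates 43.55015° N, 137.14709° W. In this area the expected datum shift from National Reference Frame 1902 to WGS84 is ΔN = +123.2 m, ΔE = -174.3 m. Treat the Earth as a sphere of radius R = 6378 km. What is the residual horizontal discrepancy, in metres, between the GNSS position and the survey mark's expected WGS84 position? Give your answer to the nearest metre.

7 m

Observed coordinate differences: Δφ = +0.00115°, Δλ = -0.00209°.
Converting to metres (1° lat = 111317 m, cos φ = 0.724785): observed ΔN = 128.0 m, observed ΔE = -168.6 m.
Subtracting the expected shift leaves a residual of 128.0 − (123.2) = 4.8 m north and -168.6 − (-174.3) = 5.7 m east.
Residual distance = √(4.8² + 5.7²) = 7.4 m.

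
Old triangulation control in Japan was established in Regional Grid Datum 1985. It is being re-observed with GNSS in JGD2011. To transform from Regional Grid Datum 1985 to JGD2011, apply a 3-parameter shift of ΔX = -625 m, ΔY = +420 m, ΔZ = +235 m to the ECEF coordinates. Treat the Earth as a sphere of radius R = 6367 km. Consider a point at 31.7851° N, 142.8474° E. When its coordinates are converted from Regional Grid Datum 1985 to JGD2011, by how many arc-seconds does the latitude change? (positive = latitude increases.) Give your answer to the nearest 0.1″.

Δφ = -6.4″

sin φ = 0.526735, cos φ = 0.850030, sin λ = 0.603940, cos λ = -0.797030.
North component: ΔN = −sin φ cos λ·ΔX − sin φ sin λ·ΔY + cos φ·ΔZ = −(0.526735)(-0.797030)(-625) − (0.526735)(0.603940)(420) + (0.850030)(235) = -196.24 m.
1° of latitude spans πR/180 = 111125 m, so Δφ = -196.24 / 111125 × 3600 = -6.357″.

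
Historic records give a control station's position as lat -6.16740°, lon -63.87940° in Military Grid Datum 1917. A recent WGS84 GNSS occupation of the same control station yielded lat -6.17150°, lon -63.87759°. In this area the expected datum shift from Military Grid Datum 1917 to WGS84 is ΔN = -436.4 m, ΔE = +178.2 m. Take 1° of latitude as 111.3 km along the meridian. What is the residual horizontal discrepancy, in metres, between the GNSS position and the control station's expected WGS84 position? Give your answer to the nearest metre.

30 m

Observed coordinate differences: Δφ = -0.00410°, Δλ = +0.00181°.
Converting to metres (1° lat = 111300 m, cos φ = 0.994212): observed ΔN = -456.3 m, observed ΔE = 200.3 m.
Subtracting the expected shift leaves a residual of -456.3 − (-436.4) = -19.9 m north and 200.3 − (178.2) = 22.1 m east.
Residual distance = √((-19.9)² + 22.1²) = 29.7 m.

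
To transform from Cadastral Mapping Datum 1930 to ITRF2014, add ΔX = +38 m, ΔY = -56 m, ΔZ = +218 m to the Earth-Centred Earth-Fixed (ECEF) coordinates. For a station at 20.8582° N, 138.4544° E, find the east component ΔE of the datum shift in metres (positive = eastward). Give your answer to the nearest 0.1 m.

ΔE = 16.7 m

At φ = 20.8582°, λ = 138.4544°: sin φ = 0.356056, cos φ = 0.934464, sin λ = 0.663216, cos λ = -0.748428.
ΔE = −sin λ·ΔX + cos λ·ΔY = −(0.663216)·(38) + (-0.748428)·(-56) = 16.71 m.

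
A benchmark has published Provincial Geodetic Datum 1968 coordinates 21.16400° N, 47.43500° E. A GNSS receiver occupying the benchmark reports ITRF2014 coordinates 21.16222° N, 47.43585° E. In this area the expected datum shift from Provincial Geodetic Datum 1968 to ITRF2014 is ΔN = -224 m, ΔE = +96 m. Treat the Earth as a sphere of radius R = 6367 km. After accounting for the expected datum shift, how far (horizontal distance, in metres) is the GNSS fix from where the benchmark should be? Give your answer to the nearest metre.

Observed coordinate differences: Δφ = -0.00178°, Δλ = +0.00085°.
Converting to metres (1° lat = 111125 m, cos φ = 0.932551): observed ΔN = -197.8 m, observed ΔE = 88.1 m.
Subtracting the expected shift leaves a residual of -197.8 − (-224) = 26.2 m north and 88.1 − (96) = -7.9 m east.
Residual distance = √(26.2² + (-7.9)²) = 27.4 m.

27 m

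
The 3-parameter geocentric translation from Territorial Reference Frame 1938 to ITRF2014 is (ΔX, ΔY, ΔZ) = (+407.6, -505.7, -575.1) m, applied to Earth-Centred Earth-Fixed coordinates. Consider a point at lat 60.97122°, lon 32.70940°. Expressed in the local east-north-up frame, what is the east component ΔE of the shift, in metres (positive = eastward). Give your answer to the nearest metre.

At φ = 60.97122°, λ = 32.70940°: sin φ = 0.874376, cos φ = 0.485249, sin λ = 0.540378, cos λ = 0.841422.
ΔE = −sin λ·ΔX + cos λ·ΔY = −(0.540378)·(407.6) + (0.841422)·(-505.7) = -645.77 m.

ΔE = -646 m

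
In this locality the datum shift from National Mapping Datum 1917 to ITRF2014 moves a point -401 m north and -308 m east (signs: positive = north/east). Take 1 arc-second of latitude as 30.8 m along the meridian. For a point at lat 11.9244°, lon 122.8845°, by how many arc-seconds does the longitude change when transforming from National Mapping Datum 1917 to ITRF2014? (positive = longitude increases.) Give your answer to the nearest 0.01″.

Δλ = -10.22″

At latitude 11.9244°, cos φ = 0.978421.
1″ of longitude at this latitude = 30.80 × cos φ = 30.1354 m, so Δλ = -308.0 / 30.1354 = -10.221″.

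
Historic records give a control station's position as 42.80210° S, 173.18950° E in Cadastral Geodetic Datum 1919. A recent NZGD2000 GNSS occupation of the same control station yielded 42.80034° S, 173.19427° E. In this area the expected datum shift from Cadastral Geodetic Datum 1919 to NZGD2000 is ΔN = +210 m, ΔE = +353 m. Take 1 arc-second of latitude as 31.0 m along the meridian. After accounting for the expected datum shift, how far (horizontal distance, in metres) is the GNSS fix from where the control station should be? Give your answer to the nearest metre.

Observed coordinate differences: Δφ = +0.00176°, Δλ = +0.00477°.
Converting to metres (1° lat = 111600 m, cos φ = 0.733705): observed ΔN = 196.4 m, observed ΔE = 390.6 m.
Subtracting the expected shift leaves a residual of 196.4 − (210) = -13.6 m north and 390.6 − (353) = 37.6 m east.
Residual distance = √((-13.6)² + 37.6²) = 40.0 m.

40 m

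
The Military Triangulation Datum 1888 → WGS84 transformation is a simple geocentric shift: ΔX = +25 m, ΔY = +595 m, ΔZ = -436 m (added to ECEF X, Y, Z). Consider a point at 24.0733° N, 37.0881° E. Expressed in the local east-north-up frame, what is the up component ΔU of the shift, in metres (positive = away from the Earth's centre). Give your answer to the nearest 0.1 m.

ΔU = 168.0 m

The local up (radial) axis is (cos φ cos λ, cos φ sin λ, sin φ), giving ΔU = 18.208 + 327.602 − 177.847 = 167.96 m.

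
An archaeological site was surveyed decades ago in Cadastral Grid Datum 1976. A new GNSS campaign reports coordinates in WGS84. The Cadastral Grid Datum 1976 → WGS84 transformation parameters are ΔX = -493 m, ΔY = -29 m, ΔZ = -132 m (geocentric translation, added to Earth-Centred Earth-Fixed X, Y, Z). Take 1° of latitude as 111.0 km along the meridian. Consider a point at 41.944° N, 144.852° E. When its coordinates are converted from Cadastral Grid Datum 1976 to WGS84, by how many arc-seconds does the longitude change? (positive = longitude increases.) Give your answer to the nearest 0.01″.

Δλ = 13.41″

sin φ = 0.668404, cos φ = 0.743798, sin λ = 0.575690, cos λ = -0.817668.
East component: ΔE = −sin λ·ΔX + cos λ·ΔY = −(0.575690)(-493) + (-0.817668)(-29) = 307.53 m.
1° of latitude spans 111000 m; at latitude φ, 1° of longitude spans that × cos φ = 82561.6 m, so Δλ = 307.53 / 82561.6 × 3600 = 13.409″.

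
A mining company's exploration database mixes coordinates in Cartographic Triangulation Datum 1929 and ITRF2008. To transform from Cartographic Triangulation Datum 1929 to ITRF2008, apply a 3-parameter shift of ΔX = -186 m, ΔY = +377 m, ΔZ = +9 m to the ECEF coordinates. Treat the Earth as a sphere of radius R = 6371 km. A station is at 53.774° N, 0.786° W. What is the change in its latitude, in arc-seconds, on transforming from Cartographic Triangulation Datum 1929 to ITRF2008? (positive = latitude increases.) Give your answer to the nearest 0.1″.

sin φ = 0.806692, cos φ = 0.590972, sin λ = -0.013718, cos λ = 0.999906.
North component: ΔN = −sin φ cos λ·ΔX − sin φ sin λ·ΔY + cos φ·ΔZ = −(0.806692)(0.999906)(-186) − (0.806692)(-0.013718)(377) + (0.590972)(9) = 159.52 m.
1° of latitude spans πR/180 = 111195 m, so Δφ = 159.52 / 111195 × 3600 = 5.165″.

Δφ = 5.2″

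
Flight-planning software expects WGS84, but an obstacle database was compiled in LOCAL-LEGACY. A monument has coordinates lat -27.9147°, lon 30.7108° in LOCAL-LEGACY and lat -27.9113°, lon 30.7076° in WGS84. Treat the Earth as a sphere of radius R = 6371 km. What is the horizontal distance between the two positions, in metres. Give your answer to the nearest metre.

492 m

Δφ = -27.9113° − -27.9147° = +0.0034°; Δλ = 30.7076° − 30.7108° = -0.0032°.
1° along a meridian = πR/180 = 111195 m.
ΔN = Δφ × 111195 = 378.1 m; ΔE = Δλ × 111195 × cos(-27.9147°) = -0.0032 × 111195 × 0.883646 = -314.4 m.
Distance = √(ΔE² + ΔN²) = √((-314.4)² + 378.1²) = 491.7 m.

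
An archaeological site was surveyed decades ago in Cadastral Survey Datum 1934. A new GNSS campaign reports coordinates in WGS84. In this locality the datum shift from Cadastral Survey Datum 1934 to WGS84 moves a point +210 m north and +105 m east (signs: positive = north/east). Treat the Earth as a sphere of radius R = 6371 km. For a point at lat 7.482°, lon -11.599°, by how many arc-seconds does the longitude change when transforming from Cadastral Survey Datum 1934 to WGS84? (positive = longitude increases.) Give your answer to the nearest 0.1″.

Δλ = 3.4″

At latitude 7.482°, cos φ = 0.991486.
One radian of longitude at latitude φ spans R cos φ, so Δλ = ΔE / (R cos φ) = 105.0 / (6371000 × 0.991486) = 1.6622e-05 rad = 3.429″.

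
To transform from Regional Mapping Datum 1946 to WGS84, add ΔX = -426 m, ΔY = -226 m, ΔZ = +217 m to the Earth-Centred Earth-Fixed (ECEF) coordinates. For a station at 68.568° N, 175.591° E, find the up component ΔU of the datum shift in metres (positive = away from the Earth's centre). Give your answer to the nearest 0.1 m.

ΔU = 350.8 m

At φ = 68.568°, λ = 175.591°: sin φ = 0.930852, cos φ = 0.365397, sin λ = 0.076876, cos λ = -0.997041.
ΔU = cos φ cos λ·ΔX + cos φ sin λ·ΔY + sin φ·ΔZ = (0.365397)(-0.997041)(-426) + (0.365397)(0.076876)(-226) + (0.930852)(217) = 350.84 m.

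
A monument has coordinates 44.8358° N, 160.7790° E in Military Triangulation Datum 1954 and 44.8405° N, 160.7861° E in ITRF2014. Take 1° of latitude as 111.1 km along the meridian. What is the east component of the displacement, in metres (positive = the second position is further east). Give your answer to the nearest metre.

ΔE = 559 m

Δφ = 44.8405° − 44.8358° = +0.0047°; Δλ = 160.7861° − 160.7790° = +0.0071°.
ΔN = Δφ × 111100 = 522.2 m; ΔE = Δλ × 111100 × cos(44.8358°) = +0.0071 × 111100 × 0.709130 = 559.4 m.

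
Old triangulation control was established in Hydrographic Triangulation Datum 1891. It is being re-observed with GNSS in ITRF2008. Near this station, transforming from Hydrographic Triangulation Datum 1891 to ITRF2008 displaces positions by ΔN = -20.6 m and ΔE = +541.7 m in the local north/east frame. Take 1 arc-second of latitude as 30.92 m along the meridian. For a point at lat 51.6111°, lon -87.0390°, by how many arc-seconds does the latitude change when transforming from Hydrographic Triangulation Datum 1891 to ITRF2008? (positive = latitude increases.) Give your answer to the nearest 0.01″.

Δφ = -0.67″

1″ of latitude = 30.92 m, so Δφ = -20.6 / 30.92 = -0.666″.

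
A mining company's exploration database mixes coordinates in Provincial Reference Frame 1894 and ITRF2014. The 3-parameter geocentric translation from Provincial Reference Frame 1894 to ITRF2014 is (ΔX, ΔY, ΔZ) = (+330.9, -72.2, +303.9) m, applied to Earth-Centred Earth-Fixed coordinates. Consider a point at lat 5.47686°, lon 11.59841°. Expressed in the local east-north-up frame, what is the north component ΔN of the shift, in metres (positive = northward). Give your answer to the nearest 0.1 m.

ΔN = 273.0 m

The local north axis is (−sin φ cos λ, −sin φ sin λ, cos φ), giving ΔN = -30.937 + 1.385 + 302.513 = 272.96 m.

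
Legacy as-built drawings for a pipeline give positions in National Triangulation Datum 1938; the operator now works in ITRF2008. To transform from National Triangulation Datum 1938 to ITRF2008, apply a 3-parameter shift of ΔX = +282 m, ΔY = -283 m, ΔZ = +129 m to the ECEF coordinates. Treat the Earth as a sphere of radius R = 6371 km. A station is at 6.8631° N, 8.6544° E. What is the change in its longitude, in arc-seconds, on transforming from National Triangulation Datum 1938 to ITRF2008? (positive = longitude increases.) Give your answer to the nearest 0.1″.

sin φ = 0.119497, cos φ = 0.992835, sin λ = 0.150474, cos λ = 0.988614.
East component: ΔE = −sin λ·ΔX + cos λ·ΔY = −(0.150474)(282) + (0.988614)(-283) = -322.21 m.
1° of latitude spans πR/180 = 111195 m; at latitude φ, 1° of longitude spans that × cos φ = 110398.2 m, so Δλ = -322.21 / 110398.2 × 3600 = -10.507″.

Δλ = -10.5″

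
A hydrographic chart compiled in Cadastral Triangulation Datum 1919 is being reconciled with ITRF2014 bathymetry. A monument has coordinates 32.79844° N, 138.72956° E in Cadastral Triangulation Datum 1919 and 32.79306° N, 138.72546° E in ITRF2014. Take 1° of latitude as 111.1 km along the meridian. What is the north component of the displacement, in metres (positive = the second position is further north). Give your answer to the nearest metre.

Δφ = 32.79306° − 32.79844° = -0.00538°; Δλ = 138.72546° − 138.72956° = -0.00410°.
ΔN = Δφ × 111100 = -597.7 m; ΔE = Δλ × 111100 × cos(32.79844°) = -0.00410 × 111100 × 0.840581 = -382.9 m.

ΔN = -598 m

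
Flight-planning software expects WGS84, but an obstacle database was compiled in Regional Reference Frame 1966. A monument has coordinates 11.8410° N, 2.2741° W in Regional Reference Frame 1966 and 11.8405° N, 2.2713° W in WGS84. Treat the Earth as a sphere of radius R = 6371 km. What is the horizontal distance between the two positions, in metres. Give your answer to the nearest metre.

310 m

Δφ = 11.8405° − 11.8410° = -0.0005°; Δλ = -2.2713° − -2.2741° = +0.0028°.
1° along a meridian = πR/180 = 111195 m.
ΔN = Δφ × 111195 = -55.6 m; ΔE = Δλ × 111195 × cos(11.8410°) = +0.0028 × 111195 × 0.978721 = 304.7 m.
Distance = √(ΔE² + ΔN²) = √(304.7² + (-55.6)²) = 309.8 m.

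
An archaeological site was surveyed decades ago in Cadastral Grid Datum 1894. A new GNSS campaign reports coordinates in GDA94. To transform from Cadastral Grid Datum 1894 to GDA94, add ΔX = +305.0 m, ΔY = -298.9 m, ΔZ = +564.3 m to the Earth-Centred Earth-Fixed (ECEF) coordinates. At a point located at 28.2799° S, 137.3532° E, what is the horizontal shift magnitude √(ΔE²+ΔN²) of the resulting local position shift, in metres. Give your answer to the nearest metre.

At φ = -28.2799°, λ = 137.3532°: sin φ = -0.473779, cos φ = 0.880644, sin λ = 0.677477, cos λ = -0.735544.
ΔE = −sin λ·ΔX + cos λ·ΔY = −(0.677477)·(305.0) + (-0.735544)·(-298.9) = 13.22 m.
ΔN = −sin φ cos λ·ΔX − sin φ sin λ·ΔY + cos φ·ΔZ = −(-0.473779)(-0.735544)(305.0) − (-0.473779)(0.677477)(-298.9) + (0.880644)(564.3) = 294.72 m.
Horizontal magnitude = √(ΔE² + ΔN²) = √(13.22² + 294.72²) = 295.02 m.

295 m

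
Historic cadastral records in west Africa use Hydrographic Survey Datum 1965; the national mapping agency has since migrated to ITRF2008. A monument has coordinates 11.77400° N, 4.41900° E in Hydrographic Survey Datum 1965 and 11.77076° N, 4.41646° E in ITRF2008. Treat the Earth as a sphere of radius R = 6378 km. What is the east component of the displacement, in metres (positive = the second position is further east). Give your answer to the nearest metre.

ΔE = -277 m

Δφ = 11.77076° − 11.77400° = -0.00324°; Δλ = 4.41646° − 4.41900° = -0.00254°.
1° along a meridian = πR/180 = 111317 m.
ΔN = Δφ × 111317 = -360.7 m; ΔE = Δλ × 111317 × cos(11.77400°) = -0.00254 × 111317 × 0.978960 = -276.8 m.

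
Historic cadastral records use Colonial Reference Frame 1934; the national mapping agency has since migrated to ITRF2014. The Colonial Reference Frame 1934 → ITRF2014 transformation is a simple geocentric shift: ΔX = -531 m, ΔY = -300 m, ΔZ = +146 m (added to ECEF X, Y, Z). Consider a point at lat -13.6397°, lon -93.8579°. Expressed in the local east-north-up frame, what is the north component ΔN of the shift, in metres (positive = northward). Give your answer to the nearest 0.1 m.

The local north axis is (−sin φ cos λ, −sin φ sin λ, cos φ), giving ΔN = 8.425 + 70.584 + 141.882 = 220.89 m.

ΔN = 220.9 m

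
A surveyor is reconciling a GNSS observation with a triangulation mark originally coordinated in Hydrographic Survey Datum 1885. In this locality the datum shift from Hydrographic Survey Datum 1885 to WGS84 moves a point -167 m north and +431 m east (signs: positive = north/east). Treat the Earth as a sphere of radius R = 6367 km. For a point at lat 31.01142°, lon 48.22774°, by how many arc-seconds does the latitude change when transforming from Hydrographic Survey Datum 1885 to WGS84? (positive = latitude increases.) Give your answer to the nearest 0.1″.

On a sphere of radius R, 1 rad of latitude = R, so Δφ = ΔN / R = -167.0 / 6367000 = -2.6229e-05 rad = -5.410″.

Δφ = -5.4″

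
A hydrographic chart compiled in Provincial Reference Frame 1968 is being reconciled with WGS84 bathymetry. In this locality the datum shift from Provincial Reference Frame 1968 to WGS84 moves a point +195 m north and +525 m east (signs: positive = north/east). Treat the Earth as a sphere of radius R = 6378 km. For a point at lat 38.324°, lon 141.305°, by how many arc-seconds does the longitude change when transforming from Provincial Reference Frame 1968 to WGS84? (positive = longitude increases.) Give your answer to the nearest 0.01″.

Δλ = 21.64″

At latitude 38.324°, cos φ = 0.784517.
One radian of longitude at latitude φ spans R cos φ, so Δλ = ΔE / (R cos φ) = 525.0 / (6378000 × 0.784517) = 1.0492e-04 rad = 21.642″.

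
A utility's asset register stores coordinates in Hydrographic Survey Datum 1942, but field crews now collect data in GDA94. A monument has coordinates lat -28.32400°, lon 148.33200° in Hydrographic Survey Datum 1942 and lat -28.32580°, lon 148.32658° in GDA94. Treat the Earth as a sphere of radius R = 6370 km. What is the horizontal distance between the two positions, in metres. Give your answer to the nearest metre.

567 m

Δφ = -28.32580° − -28.32400° = -0.00180°; Δλ = 148.32658° − 148.33200° = -0.00542°.
1° along a meridian = πR/180 = 111177 m.
ΔN = Δφ × 111177 = -200.1 m; ΔE = Δλ × 111177 × cos(-28.32400°) = -0.00542 × 111177 × 0.880279 = -530.4 m.
Distance = √(ΔE² + ΔN²) = √((-530.4)² + (-200.1)²) = 566.9 m.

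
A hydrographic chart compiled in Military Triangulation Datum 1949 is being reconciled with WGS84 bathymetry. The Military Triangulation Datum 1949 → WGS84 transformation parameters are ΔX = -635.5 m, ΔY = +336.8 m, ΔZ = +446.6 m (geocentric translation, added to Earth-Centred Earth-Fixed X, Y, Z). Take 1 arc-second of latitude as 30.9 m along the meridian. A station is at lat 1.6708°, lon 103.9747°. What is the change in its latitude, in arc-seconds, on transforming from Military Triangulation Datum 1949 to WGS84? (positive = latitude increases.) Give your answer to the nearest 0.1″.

sin φ = 0.029157, cos φ = 0.999575, sin λ = 0.970402, cos λ = -0.241493.
North component: ΔN = −sin φ cos λ·ΔX − sin φ sin λ·ΔY + cos φ·ΔZ = −(0.029157)(-0.241493)(-635.5) − (0.029157)(0.970402)(336.8) + (0.999575)(446.6) = 432.41 m.
1° of latitude spans 3600 × 30.90 = 111240 m, so Δφ = 432.41 / 111240 × 3600 = 13.994″.

Δφ = 14.0″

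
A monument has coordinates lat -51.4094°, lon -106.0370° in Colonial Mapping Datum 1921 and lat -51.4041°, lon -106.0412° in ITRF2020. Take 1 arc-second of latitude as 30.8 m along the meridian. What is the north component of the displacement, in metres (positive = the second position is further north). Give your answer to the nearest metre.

Δφ = -51.4041° − -51.4094° = +0.0053°; Δλ = -106.0412° − -106.0370° = -0.0042°.
1° of latitude = 3600 × 30.80 = 110880 m.
ΔN = Δφ × 110880 = 587.7 m; ΔE = Δλ × 110880 × cos(-51.4094°) = -0.0042 × 110880 × 0.623751 = -290.5 m.

ΔN = 588 m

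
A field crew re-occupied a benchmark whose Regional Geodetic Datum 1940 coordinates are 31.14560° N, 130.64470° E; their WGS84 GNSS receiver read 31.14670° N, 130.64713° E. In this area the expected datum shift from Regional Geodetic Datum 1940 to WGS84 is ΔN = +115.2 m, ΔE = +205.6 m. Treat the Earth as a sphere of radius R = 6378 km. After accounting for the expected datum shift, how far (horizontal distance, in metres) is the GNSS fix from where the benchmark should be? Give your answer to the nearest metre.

27 m

Observed coordinate differences: Δφ = +0.00110°, Δλ = +0.00243°.
Converting to metres (1° lat = 111317 m, cos φ = 0.855856): observed ΔN = 122.4 m, observed ΔE = 231.5 m.
Subtracting the expected shift leaves a residual of 122.4 − (115.2) = 7.2 m north and 231.5 − (205.6) = 25.9 m east.
Residual distance = √(7.2² + 25.9²) = 26.9 m.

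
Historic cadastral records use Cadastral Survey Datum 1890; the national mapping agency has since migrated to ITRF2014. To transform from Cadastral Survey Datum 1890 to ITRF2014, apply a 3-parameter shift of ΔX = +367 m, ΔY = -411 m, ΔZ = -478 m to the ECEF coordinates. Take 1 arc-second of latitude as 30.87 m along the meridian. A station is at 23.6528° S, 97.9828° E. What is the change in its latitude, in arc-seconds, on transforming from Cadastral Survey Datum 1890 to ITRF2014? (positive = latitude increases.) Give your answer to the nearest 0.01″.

sin φ = -0.401193, cos φ = 0.915993, sin λ = 0.990310, cos λ = -0.138876.
North component: ΔN = −sin φ cos λ·ΔX − sin φ sin λ·ΔY + cos φ·ΔZ = −(-0.401193)(-0.138876)(367) − (-0.401193)(0.990310)(-411) + (0.915993)(-478) = -621.59 m.
1° of latitude spans 3600 × 30.87 = 111132 m, so Δφ = -621.59 / 111132 × 3600 = -20.136″.

Δφ = -20.14″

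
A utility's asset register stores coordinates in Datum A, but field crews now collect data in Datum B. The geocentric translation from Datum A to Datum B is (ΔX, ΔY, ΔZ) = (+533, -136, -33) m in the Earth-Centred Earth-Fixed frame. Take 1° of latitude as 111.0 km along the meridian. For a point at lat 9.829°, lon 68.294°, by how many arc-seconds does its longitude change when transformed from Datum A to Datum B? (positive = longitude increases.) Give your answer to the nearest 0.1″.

sin φ = 0.170708, cos φ = 0.985322, sin λ = 0.929094, cos λ = 0.369844.
East component: ΔE = −sin λ·ΔX + cos λ·ΔY = −(0.929094)(533) + (0.369844)(-136) = -545.51 m.
1° of latitude spans 111000 m; at latitude φ, 1° of longitude spans that × cos φ = 109370.7 m, so Δλ = -545.51 / 109370.7 × 3600 = -17.956″.

Δλ = -18.0″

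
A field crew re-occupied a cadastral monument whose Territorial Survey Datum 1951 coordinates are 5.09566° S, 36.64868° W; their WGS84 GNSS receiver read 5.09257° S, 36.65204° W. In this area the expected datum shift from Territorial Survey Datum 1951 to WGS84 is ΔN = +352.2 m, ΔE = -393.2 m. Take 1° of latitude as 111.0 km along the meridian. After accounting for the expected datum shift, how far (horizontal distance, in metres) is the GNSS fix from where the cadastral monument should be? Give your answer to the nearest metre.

24 m

Observed coordinate differences: Δφ = +0.00309°, Δλ = -0.00336°.
Converting to metres (1° lat = 111000 m, cos φ = 0.996048): observed ΔN = 343.0 m, observed ΔE = -371.5 m.
Subtracting the expected shift leaves a residual of 343.0 − (352.2) = -9.2 m north and -371.5 − (-393.2) = 21.7 m east.
Residual distance = √((-9.2)² + 21.7²) = 23.6 m.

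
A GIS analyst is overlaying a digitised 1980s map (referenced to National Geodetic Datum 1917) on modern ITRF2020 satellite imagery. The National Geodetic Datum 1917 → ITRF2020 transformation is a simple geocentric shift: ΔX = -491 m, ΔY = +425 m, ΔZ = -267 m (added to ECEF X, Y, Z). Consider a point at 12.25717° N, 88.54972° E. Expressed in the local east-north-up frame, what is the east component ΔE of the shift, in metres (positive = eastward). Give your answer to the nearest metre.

ΔE = 502 m

The local east axis at (φ, λ) is (−sin λ, cos λ, 0), so ΔE = −sin(88.54972°)·(-491) + cos(88.54972°)·425 = 501.60 m.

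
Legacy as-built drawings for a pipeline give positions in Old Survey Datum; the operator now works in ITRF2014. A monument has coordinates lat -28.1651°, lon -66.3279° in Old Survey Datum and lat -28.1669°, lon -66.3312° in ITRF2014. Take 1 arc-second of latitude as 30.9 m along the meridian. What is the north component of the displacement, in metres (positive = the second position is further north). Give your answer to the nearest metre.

ΔN = -200 m

Δφ = -28.1669° − -28.1651° = -0.0018°; Δλ = -66.3312° − -66.3279° = -0.0033°.
1° of latitude = 3600 × 30.90 = 111240 m.
ΔN = Δφ × 111240 = -200.2 m; ΔE = Δλ × 111240 × cos(-28.1651°) = -0.0033 × 111240 × 0.881591 = -323.6 m.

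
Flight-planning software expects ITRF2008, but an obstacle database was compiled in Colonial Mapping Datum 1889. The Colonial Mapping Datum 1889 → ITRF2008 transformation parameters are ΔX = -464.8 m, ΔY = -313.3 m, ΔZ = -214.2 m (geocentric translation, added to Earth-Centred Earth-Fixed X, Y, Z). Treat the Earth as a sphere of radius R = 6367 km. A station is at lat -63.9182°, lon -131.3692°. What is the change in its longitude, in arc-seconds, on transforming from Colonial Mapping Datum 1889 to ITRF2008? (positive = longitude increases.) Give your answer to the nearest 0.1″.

Δλ = -10.4″

sin φ = -0.898167, cos φ = 0.439654, sin λ = -0.750466, cos λ = -0.660909.
East component: ΔE = −sin λ·ΔX + cos λ·ΔY = −(-0.750466)(-464.8) + (-0.660909)(-313.3) = -141.75 m.
1° of latitude spans πR/180 = 111125 m; at latitude φ, 1° of longitude spans that × cos φ = 48856.6 m, so Δλ = -141.75 / 48856.6 × 3600 = -10.445″.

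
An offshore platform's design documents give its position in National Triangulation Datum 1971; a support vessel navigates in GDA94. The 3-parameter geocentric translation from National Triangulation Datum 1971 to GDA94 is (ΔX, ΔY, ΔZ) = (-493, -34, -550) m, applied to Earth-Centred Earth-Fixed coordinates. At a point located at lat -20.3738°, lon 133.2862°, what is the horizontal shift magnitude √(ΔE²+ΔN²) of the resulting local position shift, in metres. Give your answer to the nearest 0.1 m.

558.0 m

The local east axis at (φ, λ) is (−sin λ, cos λ, 0), so ΔE = −sin(133.2862°)·(-493) + cos(133.2862°)·(-34) = 382.19 m.
The local north axis is (−sin φ cos λ, −sin φ sin λ, cos φ), giving ΔN = 117.680 − 8.617 − 515.593 = -406.53 m.
Horizontal magnitude = √(ΔE² + ΔN²) = √(382.19² + (-406.53)²) = 557.97 m.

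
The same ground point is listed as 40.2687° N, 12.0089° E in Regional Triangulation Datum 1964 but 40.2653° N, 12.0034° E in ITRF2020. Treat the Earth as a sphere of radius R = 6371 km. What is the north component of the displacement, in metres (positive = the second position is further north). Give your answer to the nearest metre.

Δφ = 40.2653° − 40.2687° = -0.0034°; Δλ = 12.0034° − 12.0089° = -0.0055°.
1° along a meridian = πR/180 = 111195 m.
ΔN = Δφ × 111195 = -378.1 m; ΔE = Δλ × 111195 × cos(40.2687°) = -0.0055 × 111195 × 0.763022 = -466.6 m.

ΔN = -378 m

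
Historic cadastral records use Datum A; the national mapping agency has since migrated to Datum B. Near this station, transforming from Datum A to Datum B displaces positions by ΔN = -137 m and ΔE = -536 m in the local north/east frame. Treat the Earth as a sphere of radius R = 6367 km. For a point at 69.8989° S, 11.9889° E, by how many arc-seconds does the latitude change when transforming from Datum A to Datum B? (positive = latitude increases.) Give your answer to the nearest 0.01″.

On a sphere of radius R, 1 rad of latitude = R, so Δφ = ΔN / R = -137.0 / 6367000 = -2.1517e-05 rad = -4.438″.

Δφ = -4.44″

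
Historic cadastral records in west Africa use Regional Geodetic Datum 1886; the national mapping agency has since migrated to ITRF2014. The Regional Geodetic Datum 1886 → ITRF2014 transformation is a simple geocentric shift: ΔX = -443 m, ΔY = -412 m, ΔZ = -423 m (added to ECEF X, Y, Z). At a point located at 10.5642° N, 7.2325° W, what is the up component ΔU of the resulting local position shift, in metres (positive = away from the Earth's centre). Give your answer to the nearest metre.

At φ = 10.5642°, λ = -7.2325°: sin φ = 0.183337, cos φ = 0.983050, sin λ = -0.125896, cos λ = 0.992043.
ΔU = cos φ cos λ·ΔX + cos φ sin λ·ΔY + sin φ·ΔZ = (0.983050)(0.992043)(-443) + (0.983050)(-0.125896)(-412) + (0.183337)(-423) = -458.59 m.

ΔU = -459 m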